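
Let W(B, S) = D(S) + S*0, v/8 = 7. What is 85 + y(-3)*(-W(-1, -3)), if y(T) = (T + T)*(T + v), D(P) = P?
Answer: -869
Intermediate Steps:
v = 56 (v = 8*7 = 56)
y(T) = 2*T*(56 + T) (y(T) = (T + T)*(T + 56) = (2*T)*(56 + T) = 2*T*(56 + T))
W(B, S) = S (W(B, S) = S + S*0 = S + 0 = S)
85 + y(-3)*(-W(-1, -3)) = 85 + (2*(-3)*(56 - 3))*(-1*(-3)) = 85 + (2*(-3)*53)*3 = 85 - 318*3 = 85 - 954 = -869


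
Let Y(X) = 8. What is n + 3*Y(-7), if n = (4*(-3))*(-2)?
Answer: 48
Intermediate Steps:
n = 24 (n = -12*(-2) = 24)
n + 3*Y(-7) = 24 + 3*8 = 24 + 24 = 48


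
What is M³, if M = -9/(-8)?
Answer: 729/512 ≈ 1.4238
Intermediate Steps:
M = 9/8 (M = -9*(-⅛) = 9/8 ≈ 1.1250)
M³ = (9/8)³ = 729/512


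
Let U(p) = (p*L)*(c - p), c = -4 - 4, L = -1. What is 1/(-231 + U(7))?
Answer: -1/126 ≈ -0.0079365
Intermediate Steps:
c = -8
U(p) = -p*(-8 - p) (U(p) = (p*(-1))*(-8 - p) = (-p)*(-8 - p) = -p*(-8 - p))
1/(-231 + U(7)) = 1/(-231 + 7*(8 + 7)) = 1/(-231 + 7*15) = 1/(-231 + 105) = 1/(-126) = -1/126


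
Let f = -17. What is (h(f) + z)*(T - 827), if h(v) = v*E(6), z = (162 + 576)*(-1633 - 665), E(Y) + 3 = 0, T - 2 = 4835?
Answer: -6800450730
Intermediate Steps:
T = 4837 (T = 2 + 4835 = 4837)
E(Y) = -3 (E(Y) = -3 + 0 = -3)
z = -1695924 (z = 738*(-2298) = -1695924)
h(v) = -3*v (h(v) = v*(-3) = -3*v)
(h(f) + z)*(T - 827) = (-3*(-17) - 1695924)*(4837 - 827) = (51 - 1695924)*4010 = -1695873*4010 = -6800450730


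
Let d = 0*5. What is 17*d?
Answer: 0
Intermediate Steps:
d = 0
17*d = 17*0 = 0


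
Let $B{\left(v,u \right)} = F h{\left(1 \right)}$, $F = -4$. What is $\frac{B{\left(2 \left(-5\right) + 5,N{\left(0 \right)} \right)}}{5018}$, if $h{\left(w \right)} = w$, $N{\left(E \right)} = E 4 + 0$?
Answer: $- \frac{2}{2509} \approx -0.00079713$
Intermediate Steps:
$N{\left(E \right)} = 4 E$ ($N{\left(E \right)} = 4 E + 0 = 4 E$)
$B{\left(v,u \right)} = -4$ ($B{\left(v,u \right)} = \left(-4\right) 1 = -4$)
$\frac{B{\left(2 \left(-5\right) + 5,N{\left(0 \right)} \right)}}{5018} = - \frac{4}{5018} = \left(-4\right) \frac{1}{5018} = - \frac{2}{2509}$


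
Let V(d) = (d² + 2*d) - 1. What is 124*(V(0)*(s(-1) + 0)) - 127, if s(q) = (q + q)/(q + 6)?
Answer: -387/5 ≈ -77.400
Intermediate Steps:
s(q) = 2*q/(6 + q) (s(q) = (2*q)/(6 + q) = 2*q/(6 + q))
V(d) = -1 + d² + 2*d
124*(V(0)*(s(-1) + 0)) - 127 = 124*((-1 + 0² + 2*0)*(2*(-1)/(6 - 1) + 0)) - 127 = 124*((-1 + 0 + 0)*(2*(-1)/5 + 0)) - 127 = 124*(-(2*(-1)*(⅕) + 0)) - 127 = 124*(-(-⅖ + 0)) - 127 = 124*(-1*(-⅖)) - 127 = 124*(⅖) - 127 = 248/5 - 127 = -387/5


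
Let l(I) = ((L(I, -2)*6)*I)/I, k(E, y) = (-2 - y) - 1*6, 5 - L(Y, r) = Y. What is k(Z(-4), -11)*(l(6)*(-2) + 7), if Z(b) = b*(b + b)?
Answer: 57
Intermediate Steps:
Z(b) = 2*b² (Z(b) = b*(2*b) = 2*b²)
L(Y, r) = 5 - Y
k(E, y) = -8 - y (k(E, y) = (-2 - y) - 6 = -8 - y)
l(I) = 30 - 6*I (l(I) = (((5 - I)*6)*I)/I = ((30 - 6*I)*I)/I = (I*(30 - 6*I))/I = 30 - 6*I)
k(Z(-4), -11)*(l(6)*(-2) + 7) = (-8 - 1*(-11))*((30 - 6*6)*(-2) + 7) = (-8 + 11)*((30 - 36)*(-2) + 7) = 3*(-6*(-2) + 7) = 3*(12 + 7) = 3*19 = 57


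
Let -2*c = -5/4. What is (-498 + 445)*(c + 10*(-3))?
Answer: 12455/8 ≈ 1556.9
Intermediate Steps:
c = 5/8 (c = -(-5)/(2*4) = -1/2*(-5/4) = 5/8 ≈ 0.62500)
(-498 + 445)*(c + 10*(-3)) = (-498 + 445)*(5/8 + 10*(-3)) = -53*(5/8 - 30) = -53*(-235/8) = 12455/8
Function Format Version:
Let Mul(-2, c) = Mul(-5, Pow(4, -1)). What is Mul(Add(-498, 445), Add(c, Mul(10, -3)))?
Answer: Rational(12455, 8) ≈ 1556.9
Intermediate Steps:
c = Rational(5, 8) (c = Mul(Rational(-1, 2), Mul(-5, Pow(4, -1))) = Mul(Rational(-1, 2), Mul(-5, Rational(1, 4))) = Mul(Rational(-1, 2), Rational(-5, 4)) = Rational(5, 8) ≈ 0.62500)
Mul(Add(-498, 445), Add(c, Mul(10, -3))) = Mul(Add(-498, 445), Add(Rational(5, 8), Mul(10, -3))) = Mul(-53, Add(Rational(5, 8), -30)) = Mul(-53, Rational(-235, 8)) = Rational(12455, 8)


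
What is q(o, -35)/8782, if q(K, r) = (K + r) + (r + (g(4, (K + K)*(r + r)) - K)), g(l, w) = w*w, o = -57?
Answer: 31840165/4391 ≈ 7251.2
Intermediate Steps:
g(l, w) = w²
q(K, r) = 2*r + 16*K²*r² (q(K, r) = (K + r) + (r + (((K + K)*(r + r))² - K)) = (K + r) + (r + (((2*K)*(2*r))² - K)) = (K + r) + (r + ((4*K*r)² - K)) = (K + r) + (r + (16*K²*r² - K)) = (K + r) + (r + (-K + 16*K²*r²)) = (K + r) + (r - K + 16*K²*r²) = 2*r + 16*K²*r²)
q(o, -35)/8782 = (2*(-35)*(1 + 8*(-35)*(-57)²))/8782 = (2*(-35)*(1 + 8*(-35)*3249))*(1/8782) = (2*(-35)*(1 - 909720))*(1/8782) = (2*(-35)*(-909719))*(1/8782) = 63680330*(1/8782) = 31840165/4391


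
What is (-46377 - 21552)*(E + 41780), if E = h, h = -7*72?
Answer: -2803837404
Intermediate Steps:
h = -504
E = -504
(-46377 - 21552)*(E + 41780) = (-46377 - 21552)*(-504 + 41780) = -67929*41276 = -2803837404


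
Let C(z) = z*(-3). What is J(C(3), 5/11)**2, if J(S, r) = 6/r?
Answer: 4356/25 ≈ 174.24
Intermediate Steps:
C(z) = -3*z
J(C(3), 5/11)**2 = (6/((5/11)))**2 = (6/((5*(1/11))))**2 = (6/(5/11))**2 = (6*(11/5))**2 = (66/5)**2 = 4356/25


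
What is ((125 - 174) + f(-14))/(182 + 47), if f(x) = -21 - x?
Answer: -56/229 ≈ -0.24454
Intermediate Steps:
((125 - 174) + f(-14))/(182 + 47) = ((125 - 174) + (-21 - 1*(-14)))/(182 + 47) = (-49 + (-21 + 14))/229 = (-49 - 7)*(1/229) = -56*1/229 = -56/229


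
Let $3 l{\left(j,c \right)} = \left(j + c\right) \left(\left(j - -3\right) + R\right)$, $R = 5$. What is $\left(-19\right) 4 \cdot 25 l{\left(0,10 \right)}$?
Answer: $- \frac{152000}{3} \approx -50667.0$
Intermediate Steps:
$l{\left(j,c \right)} = \frac{\left(8 + j\right) \left(c + j\right)}{3}$ ($l{\left(j,c \right)} = \frac{\left(j + c\right) \left(\left(j - -3\right) + 5\right)}{3} = \frac{\left(c + j\right) \left(\left(j + 3\right) + 5\right)}{3} = \frac{\left(c + j\right) \left(\left(3 + j\right) + 5\right)}{3} = \frac{\left(c + j\right) \left(8 + j\right)}{3} = \frac{\left(8 + j\right) \left(c + j\right)}{3}$)
$\left(-19\right) 4 \cdot 25 l{\left(0,10 \right)} = \left(-19\right) 4 \cdot 25 \left(\frac{0^{2}}{3} + \frac{8}{3} \cdot 10 + \frac{8}{3} \cdot 0 + \frac{1}{3} \cdot 10 \cdot 0\right) = \left(-76\right) 25 \left(\frac{1}{3} \cdot 0 + \frac{80}{3} + 0 + 0\right) = - 1900 \left(0 + \frac{80}{3} + 0 + 0\right) = \left(-1900\right) \frac{80}{3} = - \frac{152000}{3}$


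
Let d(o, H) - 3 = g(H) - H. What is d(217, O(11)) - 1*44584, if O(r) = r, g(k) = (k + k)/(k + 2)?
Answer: -579674/13 ≈ -44590.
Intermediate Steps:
g(k) = 2*k/(2 + k) (g(k) = (2*k)/(2 + k) = 2*k/(2 + k))
d(o, H) = 3 - H + 2*H/(2 + H) (d(o, H) = 3 + (2*H/(2 + H) - H) = 3 + (-H + 2*H/(2 + H)) = 3 - H + 2*H/(2 + H))
d(217, O(11)) - 1*44584 = (6 - 1*11**2 + 3*11)/(2 + 11) - 1*44584 = (6 - 1*121 + 33)/13 - 44584 = (6 - 121 + 33)/13 - 44584 = (1/13)*(-82) - 44584 = -82/13 - 44584 = -579674/13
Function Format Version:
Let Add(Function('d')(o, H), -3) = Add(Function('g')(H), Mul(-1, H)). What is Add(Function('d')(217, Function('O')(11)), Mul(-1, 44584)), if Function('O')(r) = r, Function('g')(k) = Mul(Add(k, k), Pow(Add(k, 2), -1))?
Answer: Rational(-579674, 13) ≈ -44590.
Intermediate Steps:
Function('g')(k) = Mul(2, k, Pow(Add(2, k), -1)) (Function('g')(k) = Mul(Mul(2, k), Pow(Add(2, k), -1)) = Mul(2, k, Pow(Add(2, k), -1)))
Function('d')(o, H) = Add(3, Mul(-1, H), Mul(2, H, Pow(Add(2, H), -1))) (Function('d')(o, H) = Add(3, Add(Mul(2, H, Pow(Add(2, H), -1)), Mul(-1, H))) = Add(3, Add(Mul(-1, H), Mul(2, H, Pow(Add(2, H), -1)))) = Add(3, Mul(-1, H), Mul(2, H, Pow(Add(2, H), -1))))
Add(Function('d')(217, Function('O')(11)), Mul(-1, 44584)) = Add(Mul(Pow(Add(2, 11), -1), Add(6, Mul(-1, Pow(11, 2)), Mul(3, 11))), Mul(-1, 44584)) = Add(Mul(Pow(13, -1), Add(6, Mul(-1, 121), 33)), -44584) = Add(Mul(Rational(1, 13), Add(6, -121, 33)), -44584) = Add(Mul(Rational(1, 13), -82), -44584) = Add(Rational(-82, 13), -44584) = Rational(-579674, 13)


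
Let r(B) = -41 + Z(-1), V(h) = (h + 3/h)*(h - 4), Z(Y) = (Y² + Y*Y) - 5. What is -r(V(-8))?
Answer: 44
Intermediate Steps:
Z(Y) = -5 + 2*Y² (Z(Y) = (Y² + Y²) - 5 = 2*Y² - 5 = -5 + 2*Y²)
V(h) = (-4 + h)*(h + 3/h) (V(h) = (h + 3/h)*(-4 + h) = (-4 + h)*(h + 3/h))
r(B) = -44 (r(B) = -41 + (-5 + 2*(-1)²) = -41 + (-5 + 2*1) = -41 + (-5 + 2) = -41 - 3 = -44)
-r(V(-8)) = -1*(-44) = 44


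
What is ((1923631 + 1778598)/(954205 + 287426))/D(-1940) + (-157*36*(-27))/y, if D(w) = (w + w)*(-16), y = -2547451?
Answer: -11753354123289641/196358675750628480 ≈ -0.059857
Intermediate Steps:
D(w) = -32*w (D(w) = (2*w)*(-16) = -32*w)
((1923631 + 1778598)/(954205 + 287426))/D(-1940) + (-157*36*(-27))/y = ((1923631 + 1778598)/(954205 + 287426))/((-32*(-1940))) + (-157*36*(-27))/(-2547451) = (3702229/1241631)/62080 - 5652*(-27)*(-1/2547451) = (3702229*(1/1241631))*(1/62080) + 152604*(-1/2547451) = (3702229/1241631)*(1/62080) - 152604/2547451 = 3702229/77080452480 - 152604/2547451 = -11753354123289641/196358675750628480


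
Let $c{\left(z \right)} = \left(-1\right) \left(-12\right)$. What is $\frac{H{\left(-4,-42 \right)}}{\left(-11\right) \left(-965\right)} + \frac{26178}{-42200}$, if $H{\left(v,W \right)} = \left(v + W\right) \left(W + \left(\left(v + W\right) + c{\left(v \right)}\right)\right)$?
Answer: $- \frac{13034827}{44795300} \approx -0.29099$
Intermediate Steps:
$c{\left(z \right)} = 12$
$H{\left(v,W \right)} = \left(W + v\right) \left(12 + v + 2 W\right)$ ($H{\left(v,W \right)} = \left(v + W\right) \left(W + \left(\left(v + W\right) + 12\right)\right) = \left(W + v\right) \left(W + \left(\left(W + v\right) + 12\right)\right) = \left(W + v\right) \left(W + \left(12 + W + v\right)\right) = \left(W + v\right) \left(12 + v + 2 W\right)$)
$\frac{H{\left(-4,-42 \right)}}{\left(-11\right) \left(-965\right)} + \frac{26178}{-42200} = \frac{\left(-4\right)^{2} + 2 \left(-42\right)^{2} + 12 \left(-42\right) + 12 \left(-4\right) + 3 \left(-42\right) \left(-4\right)}{\left(-11\right) \left(-965\right)} + \frac{26178}{-42200} = \frac{16 + 2 \cdot 1764 - 504 - 48 + 504}{10615} + 26178 \left(- \frac{1}{42200}\right) = \left(16 + 3528 - 504 - 48 + 504\right) \frac{1}{10615} - \frac{13089}{21100} = 3496 \cdot \frac{1}{10615} - \frac{13089}{21100} = \frac{3496}{10615} - \frac{13089}{21100} = - \frac{13034827}{44795300}$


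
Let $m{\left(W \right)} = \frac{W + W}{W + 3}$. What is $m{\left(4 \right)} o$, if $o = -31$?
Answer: $- \frac{248}{7} \approx -35.429$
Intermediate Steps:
$m{\left(W \right)} = \frac{2 W}{3 + W}$
$m{\left(4 \right)} o = 2 \cdot 4 \frac{1}{3 + 4} \left(-31\right) = 2 \cdot 4 \cdot \frac{1}{7} \left(-31\right) = \frac{8}{7} \left(-31\right) = - \frac{248}{7}$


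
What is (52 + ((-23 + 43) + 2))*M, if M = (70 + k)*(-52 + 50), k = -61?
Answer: -1332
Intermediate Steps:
M = -18 (M = (70 - 61)*(-52 + 50) = 9*(-2) = -18)
(52 + ((-23 + 43) + 2))*M = (52 + ((-23 + 43) + 2))*(-18) = (52 + (20 + 2))*(-18) = (52 + 22)*(-18) = 74*(-18) = -1332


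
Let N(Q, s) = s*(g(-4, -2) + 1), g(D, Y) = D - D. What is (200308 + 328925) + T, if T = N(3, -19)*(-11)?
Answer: 529442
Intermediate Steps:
g(D, Y) = 0
N(Q, s) = s (N(Q, s) = s*(0 + 1) = s*1 = s)
T = 209 (T = -19*(-11) = 209)
(200308 + 328925) + T = (200308 + 328925) + 209 = 529233 + 209 = 529442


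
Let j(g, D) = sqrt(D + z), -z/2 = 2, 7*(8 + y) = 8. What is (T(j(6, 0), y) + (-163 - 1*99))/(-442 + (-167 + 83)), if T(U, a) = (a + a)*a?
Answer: 4115/12887 ≈ 0.31931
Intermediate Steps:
y = -48/7 (y = -8 + (1/7)*8 = -8 + 8/7 = -48/7 ≈ -6.8571)
z = -4 (z = -2*2 = -4)
j(g, D) = sqrt(-4 + D) (j(g, D) = sqrt(D - 4) = sqrt(-4 + D))
T(U, a) = 2*a**2 (T(U, a) = (2*a)*a = 2*a**2)
(T(j(6, 0), y) + (-163 - 1*99))/(-442 + (-167 + 83)) = (2*(-48/7)**2 + (-163 - 1*99))/(-442 + (-167 + 83)) = (2*(2304/49) + (-163 - 99))/(-442 - 84) = (4608/49 - 262)/(-526) = -8230/49*(-1/526) = 4115/12887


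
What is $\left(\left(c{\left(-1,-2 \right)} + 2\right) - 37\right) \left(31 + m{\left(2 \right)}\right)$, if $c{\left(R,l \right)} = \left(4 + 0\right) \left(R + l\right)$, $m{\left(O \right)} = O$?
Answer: $-1551$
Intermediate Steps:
$c{\left(R,l \right)} = 4 R + 4 l$ ($c{\left(R,l \right)} = 4 \left(R + l\right) = 4 R + 4 l$)
$\left(\left(c{\left(-1,-2 \right)} + 2\right) - 37\right) \left(31 + m{\left(2 \right)}\right) = \left(\left(\left(4 \left(-1\right) + 4 \left(-2\right)\right) + 2\right) - 37\right) \left(31 + 2\right) = \left(\left(\left(-4 - 8\right) + 2\right) - 37\right) 33 = \left(\left(-12 + 2\right) - 37\right) 33 = \left(-10 - 37\right) 33 = \left(-47\right) 33 = -1551$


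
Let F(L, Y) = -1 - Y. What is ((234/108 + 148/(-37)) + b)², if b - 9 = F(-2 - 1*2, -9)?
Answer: 8281/36 ≈ 230.03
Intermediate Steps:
b = 17 (b = 9 + (-1 - 1*(-9)) = 9 + (-1 + 9) = 9 + 8 = 17)
((234/108 + 148/(-37)) + b)² = ((234/108 + 148/(-37)) + 17)² = ((234*(1/108) + 148*(-1/37)) + 17)² = ((13/6 - 4) + 17)² = (-11/6 + 17)² = (91/6)² = 8281/36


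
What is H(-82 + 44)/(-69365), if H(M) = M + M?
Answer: 76/69365 ≈ 0.0010957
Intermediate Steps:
H(M) = 2*M
H(-82 + 44)/(-69365) = (2*(-82 + 44))/(-69365) = (2*(-38))*(-1/69365) = -76*(-1/69365) = 76/69365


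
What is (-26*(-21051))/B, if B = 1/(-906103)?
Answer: -495933730578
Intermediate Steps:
B = -1/906103 ≈ -1.1036e-6
(-26*(-21051))/B = (-26*(-21051))/(-1/906103) = 547326*(-906103) = -495933730578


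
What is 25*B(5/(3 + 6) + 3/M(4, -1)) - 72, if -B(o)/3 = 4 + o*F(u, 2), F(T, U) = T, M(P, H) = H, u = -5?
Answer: -3866/3 ≈ -1288.7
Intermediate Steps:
B(o) = -12 + 15*o (B(o) = -3*(4 + o*(-5)) = -3*(4 - 5*o) = -12 + 15*o)
25*B(5/(3 + 6) + 3/M(4, -1)) - 72 = 25*(-12 + 15*(5/(3 + 6) + 3/(-1))) - 72 = 25*(-12 + 15*(5/9 + 3*(-1))) - 72 = 25*(-12 + 15*(5*(⅑) - 3)) - 72 = 25*(-12 + 15*(5/9 - 3)) - 72 = 25*(-12 + 15*(-22/9)) - 72 = 25*(-12 - 110/3) - 72 = 25*(-146/3) - 72 = -3650/3 - 72 = -3866/3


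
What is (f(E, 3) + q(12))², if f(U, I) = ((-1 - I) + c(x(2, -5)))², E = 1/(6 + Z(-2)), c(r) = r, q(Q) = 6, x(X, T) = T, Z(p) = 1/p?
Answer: 7569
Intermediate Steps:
E = 2/11 (E = 1/(6 + 1/(-2)) = 1/(6 - ½) = 1/(11/2) = 2/11 ≈ 0.18182)
f(U, I) = (-6 - I)² (f(U, I) = ((-1 - I) - 5)² = (-6 - I)²)
(f(E, 3) + q(12))² = ((6 + 3)² + 6)² = (9² + 6)² = (81 + 6)² = 87² = 7569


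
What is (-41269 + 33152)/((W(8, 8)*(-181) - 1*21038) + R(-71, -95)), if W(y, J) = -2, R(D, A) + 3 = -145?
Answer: 8117/20824 ≈ 0.38979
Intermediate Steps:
R(D, A) = -148 (R(D, A) = -3 - 145 = -148)
(-41269 + 33152)/((W(8, 8)*(-181) - 1*21038) + R(-71, -95)) = (-41269 + 33152)/((-2*(-181) - 1*21038) - 148) = -8117/((362 - 21038) - 148) = -8117/(-20676 - 148) = -8117/(-20824) = -8117*(-1/20824) = 8117/20824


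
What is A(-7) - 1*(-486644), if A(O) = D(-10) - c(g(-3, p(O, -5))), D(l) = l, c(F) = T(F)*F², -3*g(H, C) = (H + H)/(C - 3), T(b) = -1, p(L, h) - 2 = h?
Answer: 4379707/9 ≈ 4.8663e+5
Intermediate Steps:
p(L, h) = 2 + h
g(H, C) = -2*H/(3*(-3 + C)) (g(H, C) = -(H + H)/(3*(C - 3)) = -2*H/(3*(-3 + C)))
c(F) = -F²
A(O) = -89/9 (A(O) = -10 - (-1)*(-2*(-3)/(-9 + 3*(2 - 5)))² = -10 - (-1)*(-2*(-3)/(-9 + 3*(-3)))² = -10 - (-1)*(-2*(-3)/(-9 - 9))² = -10 - (-1)*(-2*(-3)/(-18))² = -10 - (-1)*(-2*(-3)*(-1/18))² = -10 - (-1)*(-⅓)² = -10 - (-1)/9 = -10 - 1*(-⅑) = -10 + ⅑ = -89/9)
A(-7) - 1*(-486644) = -89/9 - 1*(-486644) = -89/9 + 486644 = 4379707/9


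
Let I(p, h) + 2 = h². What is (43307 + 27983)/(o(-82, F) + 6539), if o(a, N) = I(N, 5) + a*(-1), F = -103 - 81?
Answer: 35645/3322 ≈ 10.730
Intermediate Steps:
F = -184
I(p, h) = -2 + h²
o(a, N) = 23 - a (o(a, N) = (-2 + 5²) + a*(-1) = (-2 + 25) - a = 23 - a)
(43307 + 27983)/(o(-82, F) + 6539) = (43307 + 27983)/((23 - 1*(-82)) + 6539) = 71290/((23 + 82) + 6539) = 71290/(105 + 6539) = 71290/6644 = 71290*(1/6644) = 35645/3322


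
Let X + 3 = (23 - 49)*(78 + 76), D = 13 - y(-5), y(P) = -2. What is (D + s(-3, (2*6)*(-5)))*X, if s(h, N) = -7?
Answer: -32056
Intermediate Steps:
D = 15 (D = 13 - 1*(-2) = 13 + 2 = 15)
X = -4007 (X = -3 + (23 - 49)*(78 + 76) = -3 - 26*154 = -3 - 4004 = -4007)
(D + s(-3, (2*6)*(-5)))*X = (15 - 7)*(-4007) = 8*(-4007) = -32056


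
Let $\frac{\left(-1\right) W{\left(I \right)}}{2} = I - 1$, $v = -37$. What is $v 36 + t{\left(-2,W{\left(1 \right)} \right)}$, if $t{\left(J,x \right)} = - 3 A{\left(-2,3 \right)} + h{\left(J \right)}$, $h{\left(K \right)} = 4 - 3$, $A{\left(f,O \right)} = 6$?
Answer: $-1349$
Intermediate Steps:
$W{\left(I \right)} = 2 - 2 I$ ($W{\left(I \right)} = - 2 \left(I - 1\right) = - 2 \left(-1 + I\right) = 2 - 2 I$)
$h{\left(K \right)} = 1$
$t{\left(J,x \right)} = -17$ ($t{\left(J,x \right)} = \left(-3\right) 6 + 1 = -18 + 1 = -17$)
$v 36 + t{\left(-2,W{\left(1 \right)} \right)} = \left(-37\right) 36 - 17 = -1332 - 17 = -1349$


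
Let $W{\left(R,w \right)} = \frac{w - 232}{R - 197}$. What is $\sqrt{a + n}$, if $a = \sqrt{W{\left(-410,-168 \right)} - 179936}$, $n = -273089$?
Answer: $\frac{\sqrt{-100619368961 + 2428 i \sqrt{4143562279}}}{607} \approx 0.40586 + 522.58 i$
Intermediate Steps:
$W{\left(R,w \right)} = \frac{-232 + w}{-197 + R}$
$a = \frac{4 i \sqrt{4143562279}}{607}$ ($a = \sqrt{\frac{-232 - 168}{-197 - 410} - 179936} = \sqrt{\frac{1}{-607} \left(-400\right) - 179936} = \sqrt{\left(- \frac{1}{607}\right) \left(-400\right) - 179936} = \sqrt{\frac{400}{607} - 179936} = \sqrt{- \frac{109220752}{607}} = \frac{4 i \sqrt{4143562279}}{607} \approx 424.19 i$)
$\sqrt{a + n} = \sqrt{\frac{4 i \sqrt{4143562279}}{607} - 273089} = \sqrt{-273089 + \frac{4 i \sqrt{4143562279}}{607}}$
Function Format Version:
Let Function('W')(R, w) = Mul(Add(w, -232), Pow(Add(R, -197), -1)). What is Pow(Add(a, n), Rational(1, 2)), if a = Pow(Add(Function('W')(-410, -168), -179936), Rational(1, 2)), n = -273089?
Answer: Mul(Rational(1, 607), Pow(Add(-100619368961, Mul(2428, I, Pow(4143562279, Rational(1, 2)))), Rational(1, 2))) ≈ Add(0.40586, Mul(522.58, I))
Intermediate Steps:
Function('W')(R, w) = Mul(Pow(Add(-197, R), -1), Add(-232, w)) (Function('W')(R, w) = Mul(Add(-232, w), Pow(Add(-197, R), -1)) = Mul(Pow(Add(-197, R), -1), Add(-232, w)))
a = Mul(Rational(4, 607), I, Pow(4143562279, Rational(1, 2))) (a = Pow(Add(Mul(Pow(Add(-197, -410), -1), Add(-232, -168)), -179936), Rational(1, 2)) = Pow(Add(Mul(Pow(-607, -1), -400), -179936), Rational(1, 2)) = Pow(Add(Mul(Rational(-1, 607), -400), -179936), Rational(1, 2)) = Pow(Add(Rational(400, 607), -179936), Rational(1, 2)) = Pow(Rational(-109220752, 607), Rational(1, 2)) = Mul(Rational(4, 607), I, Pow(4143562279, Rational(1, 2))) ≈ Mul(424.19, I))
Pow(Add(a, n), Rational(1, 2)) = Pow(Add(Mul(Rational(4, 607), I, Pow(4143562279, Rational(1, 2))), -273089), Rational(1, 2)) = Pow(Add(-273089, Mul(Rational(4, 607), I, Pow(4143562279, Rational(1, 2)))), Rational(1, 2))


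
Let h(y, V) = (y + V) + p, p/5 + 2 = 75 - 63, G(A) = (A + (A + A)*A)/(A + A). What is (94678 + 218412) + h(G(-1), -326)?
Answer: 625627/2 ≈ 3.1281e+5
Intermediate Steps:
G(A) = (A + 2*A²)/(2*A) (G(A) = (A + (2*A)*A)/((2*A)) = (A + 2*A²)*(1/(2*A)) = (A + 2*A²)/(2*A))
p = 50 (p = -10 + 5*(75 - 63) = -10 + 5*12 = -10 + 60 = 50)
h(y, V) = 50 + V + y (h(y, V) = (y + V) + 50 = (V + y) + 50 = 50 + V + y)
(94678 + 218412) + h(G(-1), -326) = (94678 + 218412) + (50 - 326 + (½ - 1)) = 313090 + (50 - 326 - ½) = 313090 - 553/2 = 625627/2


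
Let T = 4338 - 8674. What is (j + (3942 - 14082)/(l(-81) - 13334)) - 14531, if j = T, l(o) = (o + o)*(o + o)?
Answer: -24358311/1291 ≈ -18868.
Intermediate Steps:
T = -4336
l(o) = 4*o**2 (l(o) = (2*o)*(2*o) = 4*o**2)
j = -4336
(j + (3942 - 14082)/(l(-81) - 13334)) - 14531 = (-4336 + (3942 - 14082)/(4*(-81)**2 - 13334)) - 14531 = (-4336 - 10140/(4*6561 - 13334)) - 14531 = (-4336 - 10140/(26244 - 13334)) - 14531 = (-4336 - 10140/12910) - 14531 = (-4336 - 10140*1/12910) - 14531 = (-4336 - 1014/1291) - 14531 = -5598790/1291 - 14531 = -24358311/1291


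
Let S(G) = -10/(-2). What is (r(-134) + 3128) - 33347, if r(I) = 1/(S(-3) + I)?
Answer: -3898252/129 ≈ -30219.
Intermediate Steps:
S(G) = 5 (S(G) = -10*(-1/2) = 5)
r(I) = 1/(5 + I)
(r(-134) + 3128) - 33347 = (1/(5 - 134) + 3128) - 33347 = (1/(-129) + 3128) - 33347 = (-1/129 + 3128) - 33347 = 403511/129 - 33347 = -3898252/129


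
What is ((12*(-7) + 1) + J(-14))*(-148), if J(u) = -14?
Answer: 14356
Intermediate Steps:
((12*(-7) + 1) + J(-14))*(-148) = ((12*(-7) + 1) - 14)*(-148) = ((-84 + 1) - 14)*(-148) = (-83 - 14)*(-148) = -97*(-148) = 14356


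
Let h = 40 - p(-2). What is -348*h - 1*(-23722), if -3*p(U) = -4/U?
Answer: 9570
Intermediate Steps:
p(U) = 4/(3*U) (p(U) = -(-4)/(3*U) = 4/(3*U))
h = 122/3 (h = 40 - 4/(3*(-2)) = 40 - 4*(-1)/(3*2) = 40 - 1*(-⅔) = 40 + ⅔ = 122/3 ≈ 40.667)
-348*h - 1*(-23722) = -348*122/3 - 1*(-23722) = -14152 + 23722 = 9570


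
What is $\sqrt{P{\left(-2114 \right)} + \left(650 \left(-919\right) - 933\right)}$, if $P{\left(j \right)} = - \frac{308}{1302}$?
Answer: $\frac{i \sqrt{5174551713}}{93} \approx 773.49 i$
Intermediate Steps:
$P{\left(j \right)} = - \frac{22}{93}$ ($P{\left(j \right)} = \left(-308\right) \frac{1}{1302} = - \frac{22}{93}$)
$\sqrt{P{\left(-2114 \right)} + \left(650 \left(-919\right) - 933\right)} = \sqrt{- \frac{22}{93} + \left(650 \left(-919\right) - 933\right)} = \sqrt{- \frac{22}{93} - 598283} = \sqrt{- \frac{55640341}{93}} = \frac{i \sqrt{5174551713}}{93}$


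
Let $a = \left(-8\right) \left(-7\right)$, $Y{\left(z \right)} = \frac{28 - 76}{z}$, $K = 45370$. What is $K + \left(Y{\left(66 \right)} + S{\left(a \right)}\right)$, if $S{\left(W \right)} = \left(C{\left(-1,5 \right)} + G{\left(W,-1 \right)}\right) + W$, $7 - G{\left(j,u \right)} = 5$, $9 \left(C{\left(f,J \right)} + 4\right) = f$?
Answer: $\frac{4496893}{99} \approx 45423.0$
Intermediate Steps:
$C{\left(f,J \right)} = -4 + \frac{f}{9}$
$Y{\left(z \right)} = - \frac{48}{z}$
$G{\left(j,u \right)} = 2$ ($G{\left(j,u \right)} = 7 - 5 = 2$)
$a = 56$
$S{\left(W \right)} = - \frac{19}{9} + W$ ($S{\left(W \right)} = \left(\left(-4 + \frac{1}{9} \left(-1\right)\right) + 2\right) + W = \left(\left(-4 - \frac{1}{9}\right) + 2\right) + W = \left(- \frac{37}{9} + 2\right) + W = - \frac{19}{9} + W$)
$K + \left(Y{\left(66 \right)} + S{\left(a \right)}\right) = 45370 + \left(- \frac{48}{66} + \left(- \frac{19}{9} + 56\right)\right) = 45370 + \left(\left(-48\right) \frac{1}{66} + \frac{485}{9}\right) = 45370 + \left(- \frac{8}{11} + \frac{485}{9}\right) = 45370 + \frac{5263}{99} = \frac{4496893}{99}$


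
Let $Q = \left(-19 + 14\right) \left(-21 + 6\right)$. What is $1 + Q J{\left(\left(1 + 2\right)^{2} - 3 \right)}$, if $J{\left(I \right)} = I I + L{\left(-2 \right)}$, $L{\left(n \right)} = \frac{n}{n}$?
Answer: $2776$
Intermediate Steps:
$L{\left(n \right)} = 1$
$Q = 75$ ($Q = \left(-5\right) \left(-15\right) = 75$)
$J{\left(I \right)} = 1 + I^{2}$ ($J{\left(I \right)} = I I + 1 = I^{2} + 1 = 1 + I^{2}$)
$1 + Q J{\left(\left(1 + 2\right)^{2} - 3 \right)} = 1 + 75 \left(1 + \left(\left(1 + 2\right)^{2} - 3\right)^{2}\right) = 1 + 75 \left(1 + \left(3^{2} - 3\right)^{2}\right) = 1 + 75 \left(1 + \left(9 - 3\right)^{2}\right) = 1 + 75 \left(1 + 6^{2}\right) = 1 + 75 \left(1 + 36\right) = 1 + 75 \cdot 37 = 1 + 2775 = 2776$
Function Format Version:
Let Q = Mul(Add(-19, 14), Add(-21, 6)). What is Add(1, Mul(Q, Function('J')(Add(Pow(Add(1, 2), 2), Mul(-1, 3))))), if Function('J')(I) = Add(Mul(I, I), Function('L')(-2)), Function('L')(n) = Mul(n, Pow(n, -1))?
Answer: 2776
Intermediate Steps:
Function('L')(n) = 1
Q = 75 (Q = Mul(-5, -15) = 75)
Function('J')(I) = Add(1, Pow(I, 2)) (Function('J')(I) = Add(Mul(I, I), 1) = Add(Pow(I, 2), 1) = Add(1, Pow(I, 2)))
Add(1, Mul(Q, Function('J')(Add(Pow(Add(1, 2), 2), Mul(-1, 3))))) = Add(1, Mul(75, Add(1, Pow(Add(Pow(Add(1, 2), 2), Mul(-1, 3)), 2)))) = Add(1, Mul(75, Add(1, Pow(Add(Pow(3, 2), -3), 2)))) = Add(1, Mul(75, Add(1, Pow(Add(9, -3), 2)))) = Add(1, Mul(75, Add(1, Pow(6, 2)))) = Add(1, Mul(75, Add(1, 36))) = Add(1, Mul(75, 37)) = Add(1, 2775) = 2776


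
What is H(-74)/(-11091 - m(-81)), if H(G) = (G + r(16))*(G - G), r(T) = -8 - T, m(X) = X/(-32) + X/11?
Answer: 0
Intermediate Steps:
m(X) = 21*X/352 (m(X) = X*(-1/32) + X*(1/11) = -X/32 + X/11 = 21*X/352)
H(G) = 0 (H(G) = (G + (-8 - 1*16))*(G - G) = (G + (-8 - 16))*0 = (G - 24)*0 = (-24 + G)*0 = 0)
H(-74)/(-11091 - m(-81)) = 0/(-11091 - 21*(-81)/352) = 0/(-11091 - 1*(-1701/352)) = 0/(-11091 + 1701/352) = 0/(-3902331/352) = 0*(-352/3902331) = 0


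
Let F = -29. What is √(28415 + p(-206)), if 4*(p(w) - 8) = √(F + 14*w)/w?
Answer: √(4824633712 - 206*I*√2913)/412 ≈ 168.59 - 0.00019426*I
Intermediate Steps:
p(w) = 8 + √(-29 + 14*w)/(4*w) (p(w) = 8 + (√(-29 + 14*w)/w)/4 = 8 + √(-29 + 14*w)/(4*w))
√(28415 + p(-206)) = √(28415 + (8 + (¼)*√(-29 + 14*(-206))/(-206))) = √(28415 + (8 + (¼)*(-1/206)*√(-29 - 2884))) = √(28415 + (8 + (¼)*(-1/206)*√(-2913))) = √(28415 + (8 + (¼)*(-1/206)*(I*√2913))) = √(28415 + (8 - I*√2913/824)) = √(28423 - I*√2913/824)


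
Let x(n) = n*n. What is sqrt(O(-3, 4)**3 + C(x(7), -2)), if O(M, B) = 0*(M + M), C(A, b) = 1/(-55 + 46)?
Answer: I/3 ≈ 0.33333*I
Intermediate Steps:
x(n) = n**2
C(A, b) = -1/9 (C(A, b) = 1/(-9) = -1/9)
O(M, B) = 0 (O(M, B) = 0*(2*M) = 0)
sqrt(O(-3, 4)**3 + C(x(7), -2)) = sqrt(0**3 - 1/9) = sqrt(0 - 1/9) = sqrt(-1/9) = I/3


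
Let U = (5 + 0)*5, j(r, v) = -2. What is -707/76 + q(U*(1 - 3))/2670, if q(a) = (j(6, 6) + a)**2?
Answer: -841093/101460 ≈ -8.2899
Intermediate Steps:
U = 25 (U = 5*5 = 25)
q(a) = (-2 + a)**2
-707/76 + q(U*(1 - 3))/2670 = -707/76 + (-2 + 25*(1 - 3))**2/2670 = -707*1/76 + (-2 + 25*(-2))**2*(1/2670) = -707/76 + (-2 - 50)**2*(1/2670) = -707/76 + (-52)**2*(1/2670) = -707/76 + 2704*(1/2670) = -707/76 + 1352/1335 = -841093/101460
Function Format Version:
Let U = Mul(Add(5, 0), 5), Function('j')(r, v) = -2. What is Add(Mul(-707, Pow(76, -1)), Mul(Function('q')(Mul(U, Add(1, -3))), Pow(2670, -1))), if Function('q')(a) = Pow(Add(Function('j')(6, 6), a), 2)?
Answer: Rational(-841093, 101460) ≈ -8.2899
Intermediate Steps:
U = 25 (U = Mul(5, 5) = 25)
Function('q')(a) = Pow(Add(-2, a), 2)
Add(Mul(-707, Pow(76, -1)), Mul(Function('q')(Mul(U, Add(1, -3))), Pow(2670, -1))) = Add(Mul(-707, Pow(76, -1)), Mul(Pow(Add(-2, Mul(25, Add(1, -3))), 2), Pow(2670, -1))) = Add(Mul(-707, Rational(1, 76)), Mul(Pow(Add(-2, Mul(25, -2)), 2), Rational(1, 2670))) = Add(Rational(-707, 76), Mul(Pow(Add(-2, -50), 2), Rational(1, 2670))) = Add(Rational(-707, 76), Mul(Pow(-52, 2), Rational(1, 2670))) = Add(Rational(-707, 76), Mul(2704, Rational(1, 2670))) = Add(Rational(-707, 76), Rational(1352, 1335)) = Rational(-841093, 101460)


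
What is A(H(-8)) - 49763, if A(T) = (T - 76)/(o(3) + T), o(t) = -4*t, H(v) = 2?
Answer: -248778/5 ≈ -49756.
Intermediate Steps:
A(T) = (-76 + T)/(-12 + T) (A(T) = (T - 76)/(-4*3 + T) = (-76 + T)/(-12 + T))
A(H(-8)) - 49763 = (-76 + 2)/(-12 + 2) - 49763 = -74/(-10) - 49763 = -1/10*(-74) - 49763 = 37/5 - 49763 = -248778/5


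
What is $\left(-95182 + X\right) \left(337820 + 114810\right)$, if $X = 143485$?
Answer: $21863386890$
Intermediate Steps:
$\left(-95182 + X\right) \left(337820 + 114810\right) = \left(-95182 + 143485\right) \left(337820 + 114810\right) = 48303 \cdot 452630 = 21863386890$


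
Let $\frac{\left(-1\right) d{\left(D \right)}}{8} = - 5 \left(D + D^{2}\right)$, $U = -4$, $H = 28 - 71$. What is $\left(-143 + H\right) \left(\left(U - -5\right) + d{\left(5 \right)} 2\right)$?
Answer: $-446586$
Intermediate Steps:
$H = -43$
$d{\left(D \right)} = 40 D + 40 D^{2}$ ($d{\left(D \right)} = - 8 \left(- 5 \left(D + D^{2}\right)\right) = - 8 \left(- 5 D - 5 D^{2}\right) = 40 D + 40 D^{2}$)
$\left(-143 + H\right) \left(\left(U - -5\right) + d{\left(5 \right)} 2\right) = \left(-143 - 43\right) \left(\left(-4 - -5\right) + 40 \cdot 5 \left(1 + 5\right) 2\right) = - 186 \left(\left(-4 + 5\right) + 40 \cdot 5 \cdot 6 \cdot 2\right) = - 186 \left(1 + 1200 \cdot 2\right) = - 186 \left(1 + 2400\right) = \left(-186\right) 2401 = -446586$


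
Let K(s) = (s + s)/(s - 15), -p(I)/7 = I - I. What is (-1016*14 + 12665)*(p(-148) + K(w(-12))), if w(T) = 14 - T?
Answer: -81068/11 ≈ -7369.8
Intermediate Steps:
p(I) = 0 (p(I) = -7*(I - I) = -7*0 = 0)
K(s) = 2*s/(-15 + s) (K(s) = (2*s)/(-15 + s) = 2*s/(-15 + s))
(-1016*14 + 12665)*(p(-148) + K(w(-12))) = (-1016*14 + 12665)*(0 + 2*(14 - 1*(-12))/(-15 + (14 - 1*(-12)))) = (-14224 + 12665)*(0 + 2*(14 + 12)/(-15 + (14 + 12))) = -1559*(0 + 2*26/(-15 + 26)) = -1559*(0 + 2*26/11) = -1559*(0 + 2*26*(1/11)) = -1559*(0 + 52/11) = -1559*52/11 = -81068/11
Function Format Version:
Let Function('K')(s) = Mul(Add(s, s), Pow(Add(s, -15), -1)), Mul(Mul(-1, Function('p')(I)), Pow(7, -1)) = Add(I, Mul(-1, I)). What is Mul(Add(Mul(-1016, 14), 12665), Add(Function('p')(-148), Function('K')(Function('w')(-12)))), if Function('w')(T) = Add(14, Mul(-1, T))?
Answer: Rational(-81068, 11) ≈ -7369.8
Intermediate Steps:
Function('p')(I) = 0 (Function('p')(I) = Mul(-7, Add(I, Mul(-1, I))) = Mul(-7, 0) = 0)
Function('K')(s) = Mul(2, s, Pow(Add(-15, s), -1)) (Function('K')(s) = Mul(Mul(2, s), Pow(Add(-15, s), -1)) = Mul(2, s, Pow(Add(-15, s), -1)))
Mul(Add(Mul(-1016, 14), 12665), Add(Function('p')(-148), Function('K')(Function('w')(-12)))) = Mul(Add(Mul(-1016, 14), 12665), Add(0, Mul(2, Add(14, Mul(-1, -12)), Pow(Add(-15, Add(14, Mul(-1, -12))), -1)))) = Mul(Add(-14224, 12665), Add(0, Mul(2, Add(14, 12), Pow(Add(-15, Add(14, 12)), -1)))) = Mul(-1559, Add(0, Mul(2, 26, Pow(Add(-15, 26), -1)))) = Mul(-1559, Add(0, Mul(2, 26, Pow(11, -1)))) = Mul(-1559, Add(0, Mul(2, 26, Rational(1, 11)))) = Mul(-1559, Add(0, Rational(52, 11))) = Mul(-1559, Rational(52, 11)) = Rational(-81068, 11)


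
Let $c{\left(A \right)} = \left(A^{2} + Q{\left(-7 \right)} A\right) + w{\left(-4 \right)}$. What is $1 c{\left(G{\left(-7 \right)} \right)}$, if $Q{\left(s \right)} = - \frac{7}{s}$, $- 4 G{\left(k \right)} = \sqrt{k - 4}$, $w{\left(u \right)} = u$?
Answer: $- \frac{75}{16} - \frac{i \sqrt{11}}{4} \approx -4.6875 - 0.82916 i$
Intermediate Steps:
$G{\left(k \right)} = - \frac{\sqrt{-4 + k}}{4}$ ($G{\left(k \right)} = - \frac{\sqrt{k - 4}}{4} = - \frac{\sqrt{-4 + k}}{4}$)
$c{\left(A \right)} = -4 + A + A^{2}$ ($c{\left(A \right)} = \left(A^{2} + - \frac{7}{-7} A\right) - 4 = \left(A^{2} + \left(-7\right) \left(- \frac{1}{7}\right) A\right) - 4 = \left(A^{2} + 1 A\right) - 4 = \left(A^{2} + A\right) - 4 = \left(A + A^{2}\right) - 4 = -4 + A + A^{2}$)
$1 c{\left(G{\left(-7 \right)} \right)} = 1 \left(-4 - \frac{\sqrt{-4 - 7}}{4} + \left(- \frac{\sqrt{-4 - 7}}{4}\right)^{2}\right) = 1 \left(-4 - \frac{\sqrt{-11}}{4} + \left(- \frac{\sqrt{-11}}{4}\right)^{2}\right) = 1 \left(-4 - \frac{i \sqrt{11}}{4} + \left(- \frac{i \sqrt{11}}{4}\right)^{2}\right) = 1 \left(-4 - \frac{i \sqrt{11}}{4} - \frac{11}{16}\right) = 1 \left(- \frac{75}{16} - \frac{i \sqrt{11}}{4}\right) = - \frac{75}{16} - \frac{i \sqrt{11}}{4}$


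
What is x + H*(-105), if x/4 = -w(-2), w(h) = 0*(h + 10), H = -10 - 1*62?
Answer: 7560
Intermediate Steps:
H = -72 (H = -10 - 62 = -72)
w(h) = 0 (w(h) = 0*(10 + h) = 0)
x = 0 (x = 4*(-1*0) = 4*0 = 0)
x + H*(-105) = 0 - 72*(-105) = 0 + 7560 = 7560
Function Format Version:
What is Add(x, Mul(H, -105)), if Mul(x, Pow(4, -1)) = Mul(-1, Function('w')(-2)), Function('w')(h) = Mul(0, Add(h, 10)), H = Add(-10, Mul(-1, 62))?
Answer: 7560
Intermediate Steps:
H = -72 (H = Add(-10, -62) = -72)
Function('w')(h) = 0 (Function('w')(h) = Mul(0, Add(10, h)) = 0)
x = 0 (x = Mul(4, Mul(-1, 0)) = Mul(4, 0) = 0)
Add(x, Mul(H, -105)) = Add(0, Mul(-72, -105)) = Add(0, 7560) = 7560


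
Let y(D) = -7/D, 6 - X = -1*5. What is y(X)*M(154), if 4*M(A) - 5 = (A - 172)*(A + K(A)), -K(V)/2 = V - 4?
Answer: -18431/44 ≈ -418.89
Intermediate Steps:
K(V) = 8 - 2*V (K(V) = -2*(V - 4) = -2*(-4 + V) = 8 - 2*V)
M(A) = 5/4 + (-172 + A)*(8 - A)/4 (M(A) = 5/4 + ((A - 172)*(A + (8 - 2*A)))/4 = 5/4 + ((-172 + A)*(8 - A))/4 = 5/4 + (-172 + A)*(8 - A)/4)
X = 11 (X = 6 - (-1)*5 = 6 - 1*(-5) = 6 + 5 = 11)
y(X)*M(154) = (-7/11)*(-1371/4 + 45*154 - 1/4*154**2) = (-7*1/11)*(-1371/4 + 6930 - 1/4*23716) = -7*(-1371/4 + 6930 - 5929)/11 = -7/11*2633/4 = -18431/44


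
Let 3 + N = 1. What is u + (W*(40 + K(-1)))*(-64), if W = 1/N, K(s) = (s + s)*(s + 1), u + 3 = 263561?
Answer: 264838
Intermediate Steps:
u = 263558 (u = -3 + 263561 = 263558)
K(s) = 2*s*(1 + s) (K(s) = (2*s)*(1 + s) = 2*s*(1 + s))
N = -2 (N = -3 + 1 = -2)
W = -1/2 (W = 1/(-2) = -1/2 ≈ -0.50000)
u + (W*(40 + K(-1)))*(-64) = 263558 - (40 + 2*(-1)*(1 - 1))/2*(-64) = 263558 - (40 + 2*(-1)*0)/2*(-64) = 263558 - (40 + 0)/2*(-64) = 263558 - 1/2*40*(-64) = 263558 - 20*(-64) = 263558 + 1280 = 264838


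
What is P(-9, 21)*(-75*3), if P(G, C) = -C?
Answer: 4725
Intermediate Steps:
P(-9, 21)*(-75*3) = (-1*21)*(-75*3) = -21*(-225) = 4725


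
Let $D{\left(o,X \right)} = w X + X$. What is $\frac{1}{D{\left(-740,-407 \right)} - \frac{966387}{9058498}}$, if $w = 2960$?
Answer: $- \frac{9058498}{10916641485633} \approx -8.2979 \cdot 10^{-7}$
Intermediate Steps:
$D{\left(o,X \right)} = 2961 X$ ($D{\left(o,X \right)} = 2960 X + X = 2961 X$)
$\frac{1}{D{\left(-740,-407 \right)} - \frac{966387}{9058498}} = \frac{1}{2961 \left(-407\right) - \frac{966387}{9058498}} = \frac{1}{-1205127 - \frac{966387}{9058498}} = \frac{1}{- \frac{10916641485633}{9058498}} = - \frac{9058498}{10916641485633}$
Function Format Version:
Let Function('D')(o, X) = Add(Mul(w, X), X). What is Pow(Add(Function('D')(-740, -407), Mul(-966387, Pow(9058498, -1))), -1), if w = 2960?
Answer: Rational(-9058498, 10916641485633) ≈ -8.2979e-7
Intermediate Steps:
Function('D')(o, X) = Mul(2961, X) (Function('D')(o, X) = Add(Mul(2960, X), X) = Mul(2961, X))
Pow(Add(Function('D')(-740, -407), Mul(-966387, Pow(9058498, -1))), -1) = Pow(Add(Mul(2961, -407), Mul(-966387, Pow(9058498, -1))), -1) = Pow(Add(-1205127, Mul(-966387, Rational(1, 9058498))), -1) = Pow(Add(-1205127, Rational(-966387, 9058498)), -1) = Pow(Rational(-10916641485633, 9058498), -1) = Rational(-9058498, 10916641485633)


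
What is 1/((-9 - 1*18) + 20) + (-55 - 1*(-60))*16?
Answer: 559/7 ≈ 79.857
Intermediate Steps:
1/((-9 - 1*18) + 20) + (-55 - 1*(-60))*16 = 1/((-9 - 18) + 20) + (-55 + 60)*16 = 1/(-27 + 20) + 5*16 = 1/(-7) + 80 = -⅐ + 80 = 559/7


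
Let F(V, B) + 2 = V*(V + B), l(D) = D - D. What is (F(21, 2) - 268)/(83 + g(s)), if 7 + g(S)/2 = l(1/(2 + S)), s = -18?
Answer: 71/23 ≈ 3.0870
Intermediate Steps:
l(D) = 0
F(V, B) = -2 + V*(B + V) (F(V, B) = -2 + V*(V + B) = -2 + V*(B + V))
g(S) = -14 (g(S) = -14 + 2*0 = -14 + 0 = -14)
(F(21, 2) - 268)/(83 + g(s)) = ((-2 + 21**2 + 2*21) - 268)/(83 - 14) = ((-2 + 441 + 42) - 268)/69 = (481 - 268)*(1/69) = 213*(1/69) = 71/23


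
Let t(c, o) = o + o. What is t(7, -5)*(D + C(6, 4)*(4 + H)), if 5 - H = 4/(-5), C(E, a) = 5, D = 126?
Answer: -1750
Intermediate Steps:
t(c, o) = 2*o
H = 29/5 (H = 5 - 4/(-5) = 5 - 4*(-1)/5 = 5 - 1*(-⅘) = 5 + ⅘ = 29/5 ≈ 5.8000)
t(7, -5)*(D + C(6, 4)*(4 + H)) = (2*(-5))*(126 + 5*(4 + 29/5)) = -10*(126 + 5*(49/5)) = -10*(126 + 49) = -10*175 = -1750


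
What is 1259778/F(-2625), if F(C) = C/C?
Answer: 1259778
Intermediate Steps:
F(C) = 1
1259778/F(-2625) = 1259778/1 = 1259778*1 = 1259778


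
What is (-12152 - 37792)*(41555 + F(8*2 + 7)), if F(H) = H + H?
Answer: -2077720344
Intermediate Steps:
F(H) = 2*H
(-12152 - 37792)*(41555 + F(8*2 + 7)) = (-12152 - 37792)*(41555 + 2*(8*2 + 7)) = -49944*(41555 + 2*(16 + 7)) = -49944*(41555 + 2*23) = -49944*(41555 + 46) = -49944*41601 = -2077720344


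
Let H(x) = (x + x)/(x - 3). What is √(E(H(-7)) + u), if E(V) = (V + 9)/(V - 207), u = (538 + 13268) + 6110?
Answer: 3*√146158727/257 ≈ 141.12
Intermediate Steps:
H(x) = 2*x/(-3 + x) (H(x) = (2*x)/(-3 + x) = 2*x/(-3 + x))
u = 19916 (u = 13806 + 6110 = 19916)
E(V) = (9 + V)/(-207 + V)
√(E(H(-7)) + u) = √((9 + 2*(-7)/(-3 - 7))/(-207 + 2*(-7)/(-3 - 7)) + 19916) = √((9 + 2*(-7)/(-10))/(-207 + 2*(-7)/(-10)) + 19916) = √((9 + 2*(-7)*(-⅒))/(-207 + 2*(-7)*(-⅒)) + 19916) = √((9 + 7/5)/(-207 + 7/5) + 19916) = √((52/5)/(-1028/5) + 19916) = √(-5/1028*52/5 + 19916) = √(-13/257 + 19916) = √(5118399/257) = 3*√146158727/257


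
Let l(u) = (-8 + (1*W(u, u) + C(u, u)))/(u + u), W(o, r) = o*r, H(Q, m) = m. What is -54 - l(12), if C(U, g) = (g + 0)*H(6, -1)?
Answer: -355/6 ≈ -59.167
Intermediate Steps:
C(U, g) = -g (C(U, g) = (g + 0)*(-1) = g*(-1) = -g)
l(u) = (-8 + u² - u)/(2*u) (l(u) = (-8 + (1*(u*u) - u))/(u + u) = (-8 + (1*u² - u))/((2*u)) = (-8 + (u² - u))*(1/(2*u)) = (-8 + u² - u)*(1/(2*u)) = (-8 + u² - u)/(2*u))
-54 - l(12) = -54 - (-8 + 12² - 1*12)/(2*12) = -54 - (-8 + 144 - 12)/(2*12) = -54 - 124/(2*12) = -54 - 1*31/6 = -54 - 31/6 = -355/6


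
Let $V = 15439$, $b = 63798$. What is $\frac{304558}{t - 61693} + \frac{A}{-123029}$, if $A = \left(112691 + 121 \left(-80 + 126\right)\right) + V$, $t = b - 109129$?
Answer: $- \frac{25889073443}{6583527848} \approx -3.9324$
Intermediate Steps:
$t = -45331$ ($t = 63798 - 109129 = -45331$)
$A = 133696$ ($A = \left(112691 + 121 \left(-80 + 126\right)\right) + 15439 = \left(112691 + 121 \cdot 46\right) + 15439 = \left(112691 + 5566\right) + 15439 = 118257 + 15439 = 133696$)
$\frac{304558}{t - 61693} + \frac{A}{-123029} = \frac{304558}{-45331 - 61693} + \frac{133696}{-123029} = \frac{304558}{-107024} + 133696 \left(- \frac{1}{123029}\right) = 304558 \left(- \frac{1}{107024}\right) - \frac{133696}{123029} = - \frac{152279}{53512} - \frac{133696}{123029} = - \frac{25889073443}{6583527848}$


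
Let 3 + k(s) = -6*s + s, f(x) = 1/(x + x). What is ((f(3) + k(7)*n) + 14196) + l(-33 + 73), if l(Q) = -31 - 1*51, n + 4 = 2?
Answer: 85141/6 ≈ 14190.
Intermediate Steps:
n = -2 (n = -4 + 2 = -2)
l(Q) = -82 (l(Q) = -31 - 51 = -82)
f(x) = 1/(2*x)
k(s) = -3 - 5*s (k(s) = -3 + (-6*s + s) = -3 - 5*s)
((f(3) + k(7)*n) + 14196) + l(-33 + 73) = (((1/2)/3 + (-3 - 5*7)*(-2)) + 14196) - 82 = (((1/2)*(1/3) + (-3 - 35)*(-2)) + 14196) - 82 = ((1/6 - 38*(-2)) + 14196) - 82 = ((1/6 + 76) + 14196) - 82 = (457/6 + 14196) - 82 = 85633/6 - 82 = 85141/6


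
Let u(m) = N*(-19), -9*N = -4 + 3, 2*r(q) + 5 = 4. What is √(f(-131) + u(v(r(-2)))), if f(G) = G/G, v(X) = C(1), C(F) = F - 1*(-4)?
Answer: I*√10/3 ≈ 1.0541*I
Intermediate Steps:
r(q) = -½ (r(q) = -5/2 + (½)*4 = -5/2 + 2 = -½)
C(F) = 4 + F (C(F) = F + 4 = 4 + F)
v(X) = 5 (v(X) = 4 + 1 = 5)
f(G) = 1
N = ⅑ (N = -(-4 + 3)/9 = -⅑*(-1) = ⅑ ≈ 0.11111)
u(m) = -19/9 (u(m) = (⅑)*(-19) = -19/9)
√(f(-131) + u(v(r(-2)))) = √(1 - 19/9) = √(-10/9) = I*√10/3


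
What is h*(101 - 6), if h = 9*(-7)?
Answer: -5985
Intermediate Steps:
h = -63
h*(101 - 6) = -63*(101 - 6) = -63*95 = -5985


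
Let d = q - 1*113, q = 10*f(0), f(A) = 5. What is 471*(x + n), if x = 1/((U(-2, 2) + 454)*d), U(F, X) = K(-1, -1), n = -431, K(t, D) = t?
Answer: -1931148670/9513 ≈ -2.0300e+5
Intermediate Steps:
U(F, X) = -1
q = 50 (q = 10*5 = 50)
d = -63 (d = 50 - 1*113 = 50 - 113 = -63)
x = -1/28539 (x = 1/((-1 + 454)*(-63)) = -1/63/453 = (1/453)*(-1/63) = -1/28539 ≈ -3.5040e-5)
471*(x + n) = 471*(-1/28539 - 431) = 471*(-12300310/28539) = -1931148670/9513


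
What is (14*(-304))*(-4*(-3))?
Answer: -51072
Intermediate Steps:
(14*(-304))*(-4*(-3)) = -4256*12 = -51072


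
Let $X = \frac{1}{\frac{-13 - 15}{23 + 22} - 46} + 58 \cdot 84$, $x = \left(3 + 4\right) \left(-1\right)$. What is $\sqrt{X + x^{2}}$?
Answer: $\frac{\sqrt{21660198874}}{2098} \approx 70.15$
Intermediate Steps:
$x = -7$ ($x = 7 \left(-1\right) = -7$)
$X = \frac{10221411}{2098}$ ($X = \frac{1}{- \frac{28}{45} - 46} + 4872 = \frac{1}{- \frac{2098}{45}} + 4872 = - \frac{45}{2098} + 4872 = \frac{10221411}{2098} \approx 4872.0$)
$\sqrt{X + x^{2}} = \sqrt{\frac{10221411}{2098} + \left(-7\right)^{2}} = \sqrt{\frac{10221411}{2098} + 49} = \sqrt{\frac{10324213}{2098}} = \frac{\sqrt{21660198874}}{2098}$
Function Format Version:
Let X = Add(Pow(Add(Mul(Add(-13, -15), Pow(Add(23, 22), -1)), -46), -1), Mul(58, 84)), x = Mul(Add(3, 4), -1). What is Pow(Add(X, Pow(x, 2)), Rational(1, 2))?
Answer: Mul(Rational(1, 2098), Pow(21660198874, Rational(1, 2))) ≈ 70.150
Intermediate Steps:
x = -7 (x = Mul(7, -1) = -7)
X = Rational(10221411, 2098) (X = Add(Pow(Add(Mul(-28, Pow(45, -1)), -46), -1), 4872) = Add(Pow(Add(Mul(-28, Rational(1, 45)), -46), -1), 4872) = Add(Pow(Add(Rational(-28, 45), -46), -1), 4872) = Add(Pow(Rational(-2098, 45), -1), 4872) = Add(Rational(-45, 2098), 4872) = Rational(10221411, 2098) ≈ 4872.0)
Pow(Add(X, Pow(x, 2)), Rational(1, 2)) = Pow(Add(Rational(10221411, 2098), Pow(-7, 2)), Rational(1, 2)) = Pow(Add(Rational(10221411, 2098), 49), Rational(1, 2)) = Pow(Rational(10324213, 2098), Rational(1, 2)) = Mul(Rational(1, 2098), Pow(21660198874, Rational(1, 2)))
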